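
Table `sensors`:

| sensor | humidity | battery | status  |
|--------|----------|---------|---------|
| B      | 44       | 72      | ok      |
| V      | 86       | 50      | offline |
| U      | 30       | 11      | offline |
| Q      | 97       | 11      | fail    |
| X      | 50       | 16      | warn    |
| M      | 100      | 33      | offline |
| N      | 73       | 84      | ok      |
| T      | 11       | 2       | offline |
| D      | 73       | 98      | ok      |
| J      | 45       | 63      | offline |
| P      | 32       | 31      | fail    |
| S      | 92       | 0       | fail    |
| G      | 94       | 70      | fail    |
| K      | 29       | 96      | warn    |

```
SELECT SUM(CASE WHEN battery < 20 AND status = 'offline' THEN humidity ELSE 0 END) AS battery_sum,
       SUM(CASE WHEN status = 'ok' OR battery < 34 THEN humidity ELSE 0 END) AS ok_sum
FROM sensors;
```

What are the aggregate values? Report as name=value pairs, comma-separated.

[battery_sum: battery < 20 AND status = 'offline']
sensor=B: ✗
sensor=V: ✗
sensor=U: ✓ → 30
sensor=Q: ✗
sensor=X: ✗
sensor=M: ✗
sensor=N: ✗
sensor=T: ✓ → 11
sensor=D: ✗
sensor=J: ✗
sensor=P: ✗
sensor=S: ✗
sensor=G: ✗
sensor=K: ✗
battery_sum = 30 + 11 = 41
—
[ok_sum: status = 'ok' OR battery < 34]
sensor=B: ✓ → 44
sensor=V: ✗
sensor=U: ✓ → 30
sensor=Q: ✓ → 97
sensor=X: ✓ → 50
sensor=M: ✓ → 100
sensor=N: ✓ → 73
sensor=T: ✓ → 11
sensor=D: ✓ → 73
sensor=J: ✗
sensor=P: ✓ → 32
sensor=S: ✓ → 92
sensor=G: ✗
sensor=K: ✗
ok_sum = 44 + 30 + 97 + 50 + 100 + 73 + 11 + 73 + 32 + 92 = 602

battery_sum=41, ok_sum=602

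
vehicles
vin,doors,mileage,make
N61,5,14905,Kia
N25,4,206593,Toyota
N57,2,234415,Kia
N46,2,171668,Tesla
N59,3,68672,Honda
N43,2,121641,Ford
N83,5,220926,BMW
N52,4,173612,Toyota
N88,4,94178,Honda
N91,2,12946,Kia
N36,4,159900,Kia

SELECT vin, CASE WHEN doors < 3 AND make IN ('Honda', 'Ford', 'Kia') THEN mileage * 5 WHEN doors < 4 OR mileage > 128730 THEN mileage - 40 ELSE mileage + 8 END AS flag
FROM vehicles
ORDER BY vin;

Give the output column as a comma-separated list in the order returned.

206553, 159860, 608205, 171628, 173572, 1172075, 68632, 14913, 220886, 94186, 64730

vin=N25: doors < 4 OR mileage > 128730 → 206553
vin=N36: doors < 4 OR mileage > 128730 → 159860
vin=N43: doors < 3 AND make IN ('Honda', 'Ford', 'Kia') → 608205
vin=N46: doors < 4 OR mileage > 128730 → 171628
vin=N52: doors < 4 OR mileage > 128730 → 173572
vin=N57: doors < 3 AND make IN ('Honda', 'Ford', 'Kia') → 1172075
vin=N59: doors < 4 OR mileage > 128730 → 68632
vin=N61: ELSE → 14913
vin=N83: doors < 4 OR mileage > 128730 → 220886
vin=N88: ELSE → 94186
vin=N91: doors < 3 AND make IN ('Honda', 'Ford', 'Kia') → 64730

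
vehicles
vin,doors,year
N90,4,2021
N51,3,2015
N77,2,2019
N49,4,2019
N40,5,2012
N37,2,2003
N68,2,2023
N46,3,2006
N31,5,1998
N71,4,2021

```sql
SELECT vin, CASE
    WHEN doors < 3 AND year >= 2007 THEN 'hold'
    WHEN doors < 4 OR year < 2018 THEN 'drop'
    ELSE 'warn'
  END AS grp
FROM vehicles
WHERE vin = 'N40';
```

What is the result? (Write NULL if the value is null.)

drop

vin = N40: doors=5, year=2012.
doors < 3 AND year >= 2007 → false
doors < 4 OR year < 2018 → true → drop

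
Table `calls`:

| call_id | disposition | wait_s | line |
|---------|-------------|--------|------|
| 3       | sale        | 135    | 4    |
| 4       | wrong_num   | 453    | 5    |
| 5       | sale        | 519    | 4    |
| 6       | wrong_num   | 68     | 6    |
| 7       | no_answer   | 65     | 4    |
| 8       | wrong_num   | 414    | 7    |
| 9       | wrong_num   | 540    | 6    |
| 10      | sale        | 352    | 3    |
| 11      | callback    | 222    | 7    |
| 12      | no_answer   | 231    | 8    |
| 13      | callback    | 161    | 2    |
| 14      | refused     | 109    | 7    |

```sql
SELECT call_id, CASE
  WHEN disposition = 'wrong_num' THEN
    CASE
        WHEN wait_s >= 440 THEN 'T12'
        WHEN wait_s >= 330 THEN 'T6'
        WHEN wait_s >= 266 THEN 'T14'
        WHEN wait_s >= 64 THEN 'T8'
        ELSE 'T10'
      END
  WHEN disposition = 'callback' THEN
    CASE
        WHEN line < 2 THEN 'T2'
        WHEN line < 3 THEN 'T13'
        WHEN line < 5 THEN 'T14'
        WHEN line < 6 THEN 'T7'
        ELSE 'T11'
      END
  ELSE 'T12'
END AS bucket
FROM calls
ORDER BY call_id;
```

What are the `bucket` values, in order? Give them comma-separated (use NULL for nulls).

T12, T12, T12, T8, T12, T6, T12, T12, T11, T12, T13, T12

call_id=3: disposition='sale' → outer ELSE → T12
call_id=4: disposition='wrong_num' → inner[wait_s >= 440] → T12
call_id=5: disposition='sale' → outer ELSE → T12
call_id=6: disposition='wrong_num' → inner[wait_s >= 64] → T8
call_id=7: disposition='no_answer' → outer ELSE → T12
call_id=8: disposition='wrong_num' → inner[wait_s >= 330] → T6
call_id=9: disposition='wrong_num' → inner[wait_s >= 440] → T12
call_id=10: disposition='sale' → outer ELSE → T12
call_id=11: disposition='callback' → inner[ELSE] → T11
call_id=12: disposition='no_answer' → outer ELSE → T12
call_id=13: disposition='callback' → inner[line < 3] → T13
call_id=14: disposition='refused' → outer ELSE → T12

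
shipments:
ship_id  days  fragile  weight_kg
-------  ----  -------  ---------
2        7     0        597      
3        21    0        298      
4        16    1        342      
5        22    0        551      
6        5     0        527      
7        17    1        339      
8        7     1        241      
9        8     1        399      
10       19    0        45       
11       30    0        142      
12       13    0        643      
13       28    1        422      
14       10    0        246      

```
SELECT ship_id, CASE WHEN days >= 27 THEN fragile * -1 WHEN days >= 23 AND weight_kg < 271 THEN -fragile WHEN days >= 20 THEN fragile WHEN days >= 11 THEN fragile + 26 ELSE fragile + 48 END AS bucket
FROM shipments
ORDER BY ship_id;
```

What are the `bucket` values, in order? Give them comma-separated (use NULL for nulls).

48, 0, 27, 0, 48, 27, 49, 49, 26, 0, 26, -1, 48

ship_id=2: ELSE → 48
ship_id=3: days >= 20 → 0
ship_id=4: days >= 11 → 27
ship_id=5: days >= 20 → 0
ship_id=6: ELSE → 48
ship_id=7: days >= 11 → 27
ship_id=8: ELSE → 49
ship_id=9: ELSE → 49
ship_id=10: days >= 11 → 26
ship_id=11: days >= 27 → 0
ship_id=12: days >= 11 → 26
ship_id=13: days >= 27 → -1
ship_id=14: ELSE → 48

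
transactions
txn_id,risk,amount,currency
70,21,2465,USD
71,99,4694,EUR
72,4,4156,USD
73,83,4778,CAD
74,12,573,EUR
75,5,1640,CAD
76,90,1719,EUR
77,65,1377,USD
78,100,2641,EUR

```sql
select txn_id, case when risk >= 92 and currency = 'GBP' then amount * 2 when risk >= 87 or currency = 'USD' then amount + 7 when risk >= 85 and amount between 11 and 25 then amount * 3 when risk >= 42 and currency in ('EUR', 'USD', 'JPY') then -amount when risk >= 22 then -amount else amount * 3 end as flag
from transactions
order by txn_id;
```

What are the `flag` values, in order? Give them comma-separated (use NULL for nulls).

txn_id=70: risk >= 87 or currency = 'USD' → 2472
txn_id=71: risk >= 87 or currency = 'USD' → 4701
txn_id=72: risk >= 87 or currency = 'USD' → 4163
txn_id=73: risk >= 22 → -4778
txn_id=74: ELSE → 1719
txn_id=75: ELSE → 4920
txn_id=76: risk >= 87 or currency = 'USD' → 1726
txn_id=77: risk >= 87 or currency = 'USD' → 1384
txn_id=78: risk >= 87 or currency = 'USD' → 2648

2472, 4701, 4163, -4778, 1719, 4920, 1726, 1384, 2648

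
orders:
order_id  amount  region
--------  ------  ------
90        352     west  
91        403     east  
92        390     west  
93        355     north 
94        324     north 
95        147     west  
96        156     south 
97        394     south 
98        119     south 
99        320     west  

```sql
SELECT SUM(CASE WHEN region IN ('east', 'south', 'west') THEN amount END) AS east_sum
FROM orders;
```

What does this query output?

2281

order_id=90: ✓ → 352
order_id=91: ✓ → 403
order_id=92: ✓ → 390
order_id=93: ✗
order_id=94: ✗
order_id=95: ✓ → 147
order_id=96: ✓ → 156
order_id=97: ✓ → 394
order_id=98: ✓ → 119
order_id=99: ✓ → 320
east_sum = 352 + 403 + 390 + 147 + 156 + 394 + 119 + 320 = 2281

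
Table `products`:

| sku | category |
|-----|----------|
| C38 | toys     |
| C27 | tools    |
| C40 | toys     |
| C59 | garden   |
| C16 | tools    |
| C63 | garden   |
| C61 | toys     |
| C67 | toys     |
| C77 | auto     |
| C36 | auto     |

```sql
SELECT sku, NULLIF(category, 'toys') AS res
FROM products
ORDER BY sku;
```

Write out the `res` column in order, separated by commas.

sku=C16: category=tools vs toys: differ → tools
sku=C27: category=tools vs toys: differ → tools
sku=C36: category=auto vs toys: differ → auto
sku=C38: category=toys vs toys: equal → NULL
sku=C40: category=toys vs toys: equal → NULL
sku=C59: category=garden vs toys: differ → garden
sku=C61: category=toys vs toys: equal → NULL
sku=C63: category=garden vs toys: differ → garden
sku=C67: category=toys vs toys: equal → NULL
sku=C77: category=auto vs toys: differ → auto

tools, tools, auto, NULL, NULL, garden, NULL, garden, NULL, auto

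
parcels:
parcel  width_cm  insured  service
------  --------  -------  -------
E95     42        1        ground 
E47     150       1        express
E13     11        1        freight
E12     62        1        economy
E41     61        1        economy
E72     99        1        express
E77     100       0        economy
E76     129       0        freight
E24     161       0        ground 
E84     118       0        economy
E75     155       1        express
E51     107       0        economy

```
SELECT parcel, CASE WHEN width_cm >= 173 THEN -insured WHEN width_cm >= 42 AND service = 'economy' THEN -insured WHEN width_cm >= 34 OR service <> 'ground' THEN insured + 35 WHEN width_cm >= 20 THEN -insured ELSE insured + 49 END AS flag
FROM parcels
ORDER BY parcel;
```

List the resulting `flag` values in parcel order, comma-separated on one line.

parcel=E12: width_cm >= 42 AND service = 'economy' → -1
parcel=E13: width_cm >= 34 OR service <> 'ground' → 36
parcel=E24: width_cm >= 34 OR service <> 'ground' → 35
parcel=E41: width_cm >= 42 AND service = 'economy' → -1
parcel=E47: width_cm >= 34 OR service <> 'ground' → 36
parcel=E51: width_cm >= 42 AND service = 'economy' → 0
parcel=E72: width_cm >= 34 OR service <> 'ground' → 36
parcel=E75: width_cm >= 34 OR service <> 'ground' → 36
parcel=E76: width_cm >= 34 OR service <> 'ground' → 35
parcel=E77: width_cm >= 42 AND service = 'economy' → 0
parcel=E84: width_cm >= 42 AND service = 'economy' → 0
parcel=E95: width_cm >= 34 OR service <> 'ground' → 36

-1, 36, 35, -1, 36, 0, 36, 36, 35, 0, 0, 36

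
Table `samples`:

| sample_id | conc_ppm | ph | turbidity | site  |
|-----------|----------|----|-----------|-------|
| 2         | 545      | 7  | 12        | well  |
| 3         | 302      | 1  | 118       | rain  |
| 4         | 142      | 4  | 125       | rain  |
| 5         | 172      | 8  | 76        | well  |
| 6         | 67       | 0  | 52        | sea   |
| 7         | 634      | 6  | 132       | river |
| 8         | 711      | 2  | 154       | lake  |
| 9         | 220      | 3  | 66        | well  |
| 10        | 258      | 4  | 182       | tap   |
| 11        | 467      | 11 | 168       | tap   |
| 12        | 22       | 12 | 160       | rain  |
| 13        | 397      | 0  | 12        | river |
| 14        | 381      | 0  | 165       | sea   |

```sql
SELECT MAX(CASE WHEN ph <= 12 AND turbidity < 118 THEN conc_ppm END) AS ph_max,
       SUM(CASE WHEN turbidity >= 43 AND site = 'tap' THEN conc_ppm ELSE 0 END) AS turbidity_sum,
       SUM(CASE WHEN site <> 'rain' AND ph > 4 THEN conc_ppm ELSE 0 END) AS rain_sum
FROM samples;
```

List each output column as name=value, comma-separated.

[ph_max: ph <= 12 AND turbidity < 118]
sample_id=2: ✓ → 545
sample_id=3: ✗
sample_id=4: ✗
sample_id=5: ✓ → 172
sample_id=6: ✓ → 67
sample_id=7: ✗
sample_id=8: ✗
sample_id=9: ✓ → 220
sample_id=10: ✗
sample_id=11: ✗
sample_id=12: ✗
sample_id=13: ✓ → 397
sample_id=14: ✗
ph_max = MAX(545, 172, 67, 220, 397) = 545
—
[turbidity_sum: turbidity >= 43 AND site = 'tap']
sample_id=2: ✗
sample_id=3: ✗
sample_id=4: ✗
sample_id=5: ✗
sample_id=6: ✗
sample_id=7: ✗
sample_id=8: ✗
sample_id=9: ✗
sample_id=10: ✓ → 258
sample_id=11: ✓ → 467
sample_id=12: ✗
sample_id=13: ✗
sample_id=14: ✗
turbidity_sum = 258 + 467 = 725
—
[rain_sum: site <> 'rain' AND ph > 4]
sample_id=2: ✓ → 545
sample_id=3: ✗
sample_id=4: ✗
sample_id=5: ✓ → 172
sample_id=6: ✗
sample_id=7: ✓ → 634
sample_id=8: ✗
sample_id=9: ✗
sample_id=10: ✗
sample_id=11: ✓ → 467
sample_id=12: ✗
sample_id=13: ✗
sample_id=14: ✗
rain_sum = 545 + 172 + 634 + 467 = 1818

ph_max=545, turbidity_sum=725, rain_sum=1818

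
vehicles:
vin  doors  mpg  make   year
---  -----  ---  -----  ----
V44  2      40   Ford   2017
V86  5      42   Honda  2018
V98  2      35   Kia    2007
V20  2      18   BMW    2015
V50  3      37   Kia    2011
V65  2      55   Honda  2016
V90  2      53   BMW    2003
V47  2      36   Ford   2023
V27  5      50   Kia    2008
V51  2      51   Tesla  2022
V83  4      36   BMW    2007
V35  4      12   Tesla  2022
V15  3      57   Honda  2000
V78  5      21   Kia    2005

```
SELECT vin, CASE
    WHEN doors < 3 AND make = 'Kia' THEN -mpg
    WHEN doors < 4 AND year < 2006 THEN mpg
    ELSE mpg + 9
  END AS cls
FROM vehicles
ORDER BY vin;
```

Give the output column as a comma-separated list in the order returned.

57, 27, 59, 21, 49, 45, 46, 60, 64, 30, 45, 51, 53, -35

vin=V15: doors < 4 AND year < 2006 → 57
vin=V20: ELSE → 27
vin=V27: ELSE → 59
vin=V35: ELSE → 21
vin=V44: ELSE → 49
vin=V47: ELSE → 45
vin=V50: ELSE → 46
vin=V51: ELSE → 60
vin=V65: ELSE → 64
vin=V78: ELSE → 30
vin=V83: ELSE → 45
vin=V86: ELSE → 51
vin=V90: doors < 4 AND year < 2006 → 53
vin=V98: doors < 3 AND make = 'Kia' → -35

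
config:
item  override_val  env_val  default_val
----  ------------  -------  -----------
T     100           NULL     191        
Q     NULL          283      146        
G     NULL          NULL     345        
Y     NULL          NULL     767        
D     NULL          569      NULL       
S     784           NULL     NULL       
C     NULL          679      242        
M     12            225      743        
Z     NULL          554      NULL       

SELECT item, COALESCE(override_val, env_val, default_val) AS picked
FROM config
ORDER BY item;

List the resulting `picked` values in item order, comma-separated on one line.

679, 569, 345, 12, 283, 784, 100, 767, 554

item=C: override_val=NULL, env_val=679 → 679
item=D: override_val=NULL, env_val=569 → 569
item=G: override_val=NULL, env_val=NULL, default_val=345 → 345
item=M: override_val=12 → 12
item=Q: override_val=NULL, env_val=283 → 283
item=S: override_val=784 → 784
item=T: override_val=100 → 100
item=Y: override_val=NULL, env_val=NULL, default_val=767 → 767
item=Z: override_val=NULL, env_val=554 → 554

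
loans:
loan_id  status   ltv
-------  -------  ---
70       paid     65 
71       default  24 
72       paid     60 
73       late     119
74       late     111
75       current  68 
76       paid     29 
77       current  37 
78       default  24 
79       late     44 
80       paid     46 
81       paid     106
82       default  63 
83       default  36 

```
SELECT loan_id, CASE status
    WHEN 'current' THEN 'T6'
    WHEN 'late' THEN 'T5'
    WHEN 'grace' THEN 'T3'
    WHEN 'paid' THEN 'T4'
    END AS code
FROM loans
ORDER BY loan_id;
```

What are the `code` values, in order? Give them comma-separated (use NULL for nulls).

T4, NULL, T4, T5, T5, T6, T4, T6, NULL, T5, T4, T4, NULL, NULL

loan_id=70: status='paid' → T4
loan_id=71: (no match → NULL) → NULL
loan_id=72: status='paid' → T4
loan_id=73: status='late' → T5
loan_id=74: status='late' → T5
loan_id=75: status='current' → T6
loan_id=76: status='paid' → T4
loan_id=77: status='current' → T6
loan_id=78: (no match → NULL) → NULL
loan_id=79: status='late' → T5
loan_id=80: status='paid' → T4
loan_id=81: status='paid' → T4
loan_id=82: (no match → NULL) → NULL
loan_id=83: (no match → NULL) → NULL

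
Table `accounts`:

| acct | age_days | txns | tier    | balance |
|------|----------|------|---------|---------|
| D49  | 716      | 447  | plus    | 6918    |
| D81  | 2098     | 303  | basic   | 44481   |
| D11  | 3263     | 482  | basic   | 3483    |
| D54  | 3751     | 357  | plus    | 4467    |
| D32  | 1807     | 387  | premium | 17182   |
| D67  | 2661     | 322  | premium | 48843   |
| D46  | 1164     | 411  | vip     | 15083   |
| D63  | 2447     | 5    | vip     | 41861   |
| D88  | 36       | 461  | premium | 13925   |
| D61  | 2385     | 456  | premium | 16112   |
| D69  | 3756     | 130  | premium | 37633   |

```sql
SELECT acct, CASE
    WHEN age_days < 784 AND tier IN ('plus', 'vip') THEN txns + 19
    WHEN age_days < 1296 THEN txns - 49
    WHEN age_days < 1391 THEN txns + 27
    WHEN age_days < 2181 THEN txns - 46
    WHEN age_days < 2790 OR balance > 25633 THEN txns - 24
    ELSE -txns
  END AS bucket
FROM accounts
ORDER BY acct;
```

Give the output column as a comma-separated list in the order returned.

-482, 341, 362, 466, -357, 432, -19, 298, 106, 257, 412

acct=D11: ELSE → -482
acct=D32: age_days < 2181 → 341
acct=D46: age_days < 1296 → 362
acct=D49: age_days < 784 AND tier IN ('plus', 'vip') → 466
acct=D54: ELSE → -357
acct=D61: age_days < 2790 OR balance > 25633 → 432
acct=D63: age_days < 2790 OR balance > 25633 → -19
acct=D67: age_days < 2790 OR balance > 25633 → 298
acct=D69: age_days < 2790 OR balance > 25633 → 106
acct=D81: age_days < 2181 → 257
acct=D88: age_days < 1296 → 412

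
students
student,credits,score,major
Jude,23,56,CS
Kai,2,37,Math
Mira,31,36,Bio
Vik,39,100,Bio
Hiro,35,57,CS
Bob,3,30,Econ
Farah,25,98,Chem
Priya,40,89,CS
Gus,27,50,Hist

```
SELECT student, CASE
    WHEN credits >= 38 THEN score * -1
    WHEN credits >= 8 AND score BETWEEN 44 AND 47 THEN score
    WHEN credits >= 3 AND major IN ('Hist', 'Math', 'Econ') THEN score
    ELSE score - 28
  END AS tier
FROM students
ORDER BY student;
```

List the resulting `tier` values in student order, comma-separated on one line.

student=Bob: credits >= 3 AND major IN ('Hist', 'Math', 'Econ') → 30
student=Farah: ELSE → 70
student=Gus: credits >= 3 AND major IN ('Hist', 'Math', 'Econ') → 50
student=Hiro: ELSE → 29
student=Jude: ELSE → 28
student=Kai: ELSE → 9
student=Mira: ELSE → 8
student=Priya: credits >= 38 → -89
student=Vik: credits >= 38 → -100

30, 70, 50, 29, 28, 9, 8, -89, -100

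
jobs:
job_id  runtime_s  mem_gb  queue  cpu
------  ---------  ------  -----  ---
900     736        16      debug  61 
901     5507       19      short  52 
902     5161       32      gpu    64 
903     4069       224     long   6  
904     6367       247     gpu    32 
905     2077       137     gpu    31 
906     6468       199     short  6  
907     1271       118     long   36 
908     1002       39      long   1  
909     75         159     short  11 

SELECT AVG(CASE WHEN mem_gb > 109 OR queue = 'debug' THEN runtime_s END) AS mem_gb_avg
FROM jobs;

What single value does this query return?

3009

job_id=900: ✓ → 736
job_id=901: ✗
job_id=902: ✗
job_id=903: ✓ → 4069
job_id=904: ✓ → 6367
job_id=905: ✓ → 2077
job_id=906: ✓ → 6468
job_id=907: ✓ → 1271
job_id=908: ✗
job_id=909: ✓ → 75
mem_gb_avg = (736 + 4069 + 6367 + 2077 + 6468 + 1271 + 75) / 7 = 3009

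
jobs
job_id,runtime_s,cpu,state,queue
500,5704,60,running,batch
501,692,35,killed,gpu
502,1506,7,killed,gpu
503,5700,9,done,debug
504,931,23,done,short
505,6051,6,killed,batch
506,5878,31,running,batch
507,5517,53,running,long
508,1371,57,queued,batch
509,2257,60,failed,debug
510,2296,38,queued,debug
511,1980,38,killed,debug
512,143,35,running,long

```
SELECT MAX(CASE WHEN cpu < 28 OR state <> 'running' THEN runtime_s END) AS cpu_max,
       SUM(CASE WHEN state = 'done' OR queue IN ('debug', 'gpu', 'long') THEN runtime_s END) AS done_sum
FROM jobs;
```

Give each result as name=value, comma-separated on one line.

[cpu_max: cpu < 28 OR state <> 'running']
job_id=500: ✗
job_id=501: ✓ → 692
job_id=502: ✓ → 1506
job_id=503: ✓ → 5700
job_id=504: ✓ → 931
job_id=505: ✓ → 6051
job_id=506: ✗
job_id=507: ✗
job_id=508: ✓ → 1371
job_id=509: ✓ → 2257
job_id=510: ✓ → 2296
job_id=511: ✓ → 1980
job_id=512: ✗
cpu_max = MAX(692, 1506, 5700, 931, 6051, 1371, 2257, 2296, 1980) = 6051
—
[done_sum: state = 'done' OR queue IN ('debug', 'gpu', 'long')]
job_id=500: ✗
job_id=501: ✓ → 692
job_id=502: ✓ → 1506
job_id=503: ✓ → 5700
job_id=504: ✓ → 931
job_id=505: ✗
job_id=506: ✗
job_id=507: ✓ → 5517
job_id=508: ✗
job_id=509: ✓ → 2257
job_id=510: ✓ → 2296
job_id=511: ✓ → 1980
job_id=512: ✓ → 143
done_sum = 692 + 1506 + 5700 + 931 + 5517 + 2257 + 2296 + 1980 + 143 = 21022

cpu_max=6051, done_sum=21022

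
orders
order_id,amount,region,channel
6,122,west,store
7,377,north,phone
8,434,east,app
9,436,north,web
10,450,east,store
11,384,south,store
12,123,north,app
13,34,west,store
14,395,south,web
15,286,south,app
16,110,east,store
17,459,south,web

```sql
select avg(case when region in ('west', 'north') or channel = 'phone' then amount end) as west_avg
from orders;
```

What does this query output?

218.4

order_id=6: ✓ → 122
order_id=7: ✓ → 377
order_id=8: ✗
order_id=9: ✓ → 436
order_id=10: ✗
order_id=11: ✗
order_id=12: ✓ → 123
order_id=13: ✓ → 34
order_id=14: ✗
order_id=15: ✗
order_id=16: ✗
order_id=17: ✗
west_avg = (122 + 377 + 436 + 123 + 34) / 5 = 218.4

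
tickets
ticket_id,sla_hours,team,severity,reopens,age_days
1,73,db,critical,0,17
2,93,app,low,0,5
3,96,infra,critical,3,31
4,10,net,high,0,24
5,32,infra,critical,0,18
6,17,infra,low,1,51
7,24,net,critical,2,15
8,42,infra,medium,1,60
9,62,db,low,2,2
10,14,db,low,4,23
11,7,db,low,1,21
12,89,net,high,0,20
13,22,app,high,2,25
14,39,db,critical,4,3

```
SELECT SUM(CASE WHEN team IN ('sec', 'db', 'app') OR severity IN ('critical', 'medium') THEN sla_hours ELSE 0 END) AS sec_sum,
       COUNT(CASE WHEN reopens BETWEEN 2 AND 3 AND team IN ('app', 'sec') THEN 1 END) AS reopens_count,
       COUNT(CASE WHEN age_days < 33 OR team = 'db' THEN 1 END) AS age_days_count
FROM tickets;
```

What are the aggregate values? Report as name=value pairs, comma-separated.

[sec_sum: team IN ('sec', 'db', 'app') OR severity IN ('critical', 'medium')]
ticket_id=1: ✓ → 73
ticket_id=2: ✓ → 93
ticket_id=3: ✓ → 96
ticket_id=4: ✗
ticket_id=5: ✓ → 32
ticket_id=6: ✗
ticket_id=7: ✓ → 24
ticket_id=8: ✓ → 42
ticket_id=9: ✓ → 62
ticket_id=10: ✓ → 14
ticket_id=11: ✓ → 7
ticket_id=12: ✗
ticket_id=13: ✓ → 22
ticket_id=14: ✓ → 39
sec_sum = 73 + 93 + 96 + 32 + 24 + 42 + 62 + 14 + 7 + 22 + 39 = 504
—
[reopens_count: reopens BETWEEN 2 AND 3 AND team IN ('app', 'sec')]
ticket_id=1: ✗
ticket_id=2: ✗
ticket_id=3: ✗
ticket_id=4: ✗
ticket_id=5: ✗
ticket_id=6: ✗
ticket_id=7: ✗
ticket_id=8: ✗
ticket_id=9: ✗
ticket_id=10: ✗
ticket_id=11: ✗
ticket_id=12: ✗
ticket_id=13: ✓ → 1
ticket_id=14: ✗
reopens_count = COUNT(1) = 1
—
[age_days_count: age_days < 33 OR team = 'db']
ticket_id=1: ✓ → 1
ticket_id=2: ✓ → 1
ticket_id=3: ✓ → 1
ticket_id=4: ✓ → 1
ticket_id=5: ✓ → 1
ticket_id=6: ✗
ticket_id=7: ✓ → 1
ticket_id=8: ✗
ticket_id=9: ✓ → 1
ticket_id=10: ✓ → 1
ticket_id=11: ✓ → 1
ticket_id=12: ✓ → 1
ticket_id=13: ✓ → 1
ticket_id=14: ✓ → 1
age_days_count = COUNT(1, 1, 1, 1, 1, 1, 1, 1, 1, 1, 1, 1) = 12

sec_sum=504, reopens_count=1, age_days_count=12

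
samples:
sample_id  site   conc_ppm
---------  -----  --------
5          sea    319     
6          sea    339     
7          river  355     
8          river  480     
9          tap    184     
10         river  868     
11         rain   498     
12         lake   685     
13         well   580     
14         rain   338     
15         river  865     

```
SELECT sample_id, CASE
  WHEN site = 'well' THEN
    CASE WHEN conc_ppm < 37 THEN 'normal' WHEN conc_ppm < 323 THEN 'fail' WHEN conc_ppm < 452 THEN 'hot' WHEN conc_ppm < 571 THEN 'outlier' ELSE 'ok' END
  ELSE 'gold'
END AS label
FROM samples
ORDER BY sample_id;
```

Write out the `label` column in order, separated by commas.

gold, gold, gold, gold, gold, gold, gold, gold, ok, gold, gold

sample_id=5: site='sea' → outer ELSE → gold
sample_id=6: site='sea' → outer ELSE → gold
sample_id=7: site='river' → outer ELSE → gold
sample_id=8: site='river' → outer ELSE → gold
sample_id=9: site='tap' → outer ELSE → gold
sample_id=10: site='river' → outer ELSE → gold
sample_id=11: site='rain' → outer ELSE → gold
sample_id=12: site='lake' → outer ELSE → gold
sample_id=13: site='well' → inner[ELSE] → ok
sample_id=14: site='rain' → outer ELSE → gold
sample_id=15: site='river' → outer ELSE → gold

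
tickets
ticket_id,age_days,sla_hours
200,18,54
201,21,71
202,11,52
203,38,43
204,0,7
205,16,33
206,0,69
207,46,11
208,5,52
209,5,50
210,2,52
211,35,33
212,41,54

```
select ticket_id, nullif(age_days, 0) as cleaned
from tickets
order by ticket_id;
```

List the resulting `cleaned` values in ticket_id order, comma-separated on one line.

ticket_id=200: age_days=18 vs 0: differ → 18
ticket_id=201: age_days=21 vs 0: differ → 21
ticket_id=202: age_days=11 vs 0: differ → 11
ticket_id=203: age_days=38 vs 0: differ → 38
ticket_id=204: age_days=0 vs 0: equal → NULL
ticket_id=205: age_days=16 vs 0: differ → 16
ticket_id=206: age_days=0 vs 0: equal → NULL
ticket_id=207: age_days=46 vs 0: differ → 46
ticket_id=208: age_days=5 vs 0: differ → 5
ticket_id=209: age_days=5 vs 0: differ → 5
ticket_id=210: age_days=2 vs 0: differ → 2
ticket_id=211: age_days=35 vs 0: differ → 35
ticket_id=212: age_days=41 vs 0: differ → 41

18, 21, 11, 38, NULL, 16, NULL, 46, 5, 5, 2, 35, 41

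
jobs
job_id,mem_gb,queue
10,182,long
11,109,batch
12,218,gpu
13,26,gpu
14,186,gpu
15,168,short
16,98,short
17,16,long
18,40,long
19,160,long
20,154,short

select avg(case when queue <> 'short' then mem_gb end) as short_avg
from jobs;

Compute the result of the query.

job_id=10: ✓ → 182
job_id=11: ✓ → 109
job_id=12: ✓ → 218
job_id=13: ✓ → 26
job_id=14: ✓ → 186
job_id=15: ✗
job_id=16: ✗
job_id=17: ✓ → 16
job_id=18: ✓ → 40
job_id=19: ✓ → 160
job_id=20: ✗
short_avg = (182 + 109 + 218 + 26 + 186 + 16 + 40 + 160) / 8 = 117.125

117.125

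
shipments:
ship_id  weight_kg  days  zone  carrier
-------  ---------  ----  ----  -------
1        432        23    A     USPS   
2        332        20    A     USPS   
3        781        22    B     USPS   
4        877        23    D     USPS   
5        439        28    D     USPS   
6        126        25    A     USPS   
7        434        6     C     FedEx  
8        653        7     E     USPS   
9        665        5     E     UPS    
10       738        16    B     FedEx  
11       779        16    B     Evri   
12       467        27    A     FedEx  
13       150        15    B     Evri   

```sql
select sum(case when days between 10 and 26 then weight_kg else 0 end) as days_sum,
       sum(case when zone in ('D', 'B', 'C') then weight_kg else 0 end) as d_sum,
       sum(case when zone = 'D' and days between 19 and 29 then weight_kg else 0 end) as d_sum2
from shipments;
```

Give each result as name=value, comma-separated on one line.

days_sum=4215, d_sum=4198, d_sum2=1316

[days_sum: days between 10 and 26]
ship_id=1: ✓ → 432
ship_id=2: ✓ → 332
ship_id=3: ✓ → 781
ship_id=4: ✓ → 877
ship_id=5: ✗
ship_id=6: ✓ → 126
ship_id=7: ✗
ship_id=8: ✗
ship_id=9: ✗
ship_id=10: ✓ → 738
ship_id=11: ✓ → 779
ship_id=12: ✗
ship_id=13: ✓ → 150
days_sum = 432 + 332 + 781 + 877 + 126 + 738 + 779 + 150 = 4215
—
[d_sum: zone in ('D', 'B', 'C')]
ship_id=1: ✗
ship_id=2: ✗
ship_id=3: ✓ → 781
ship_id=4: ✓ → 877
ship_id=5: ✓ → 439
ship_id=6: ✗
ship_id=7: ✓ → 434
ship_id=8: ✗
ship_id=9: ✗
ship_id=10: ✓ → 738
ship_id=11: ✓ → 779
ship_id=12: ✗
ship_id=13: ✓ → 150
d_sum = 781 + 877 + 439 + 434 + 738 + 779 + 150 = 4198
—
[d_sum2: zone = 'D' and days between 19 and 29]
ship_id=1: ✗
ship_id=2: ✗
ship_id=3: ✗
ship_id=4: ✓ → 877
ship_id=5: ✓ → 439
ship_id=6: ✗
ship_id=7: ✗
ship_id=8: ✗
ship_id=9: ✗
ship_id=10: ✗
ship_id=11: ✗
ship_id=12: ✗
ship_id=13: ✗
d_sum2 = 877 + 439 = 1316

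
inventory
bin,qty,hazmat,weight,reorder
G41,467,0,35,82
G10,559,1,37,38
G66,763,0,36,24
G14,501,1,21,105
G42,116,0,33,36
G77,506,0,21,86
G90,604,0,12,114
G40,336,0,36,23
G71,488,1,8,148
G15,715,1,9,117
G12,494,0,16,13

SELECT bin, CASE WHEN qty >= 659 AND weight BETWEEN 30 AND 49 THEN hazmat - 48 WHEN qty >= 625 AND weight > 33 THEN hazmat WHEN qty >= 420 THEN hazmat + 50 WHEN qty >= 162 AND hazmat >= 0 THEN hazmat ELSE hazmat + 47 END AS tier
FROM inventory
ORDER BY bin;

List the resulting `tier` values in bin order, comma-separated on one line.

51, 50, 51, 51, 0, 50, 47, -48, 51, 50, 50

bin=G10: qty >= 420 → 51
bin=G12: qty >= 420 → 50
bin=G14: qty >= 420 → 51
bin=G15: qty >= 420 → 51
bin=G40: qty >= 162 AND hazmat >= 0 → 0
bin=G41: qty >= 420 → 50
bin=G42: ELSE → 47
bin=G66: qty >= 659 AND weight BETWEEN 30 AND 49 → -48
bin=G71: qty >= 420 → 51
bin=G77: qty >= 420 → 50
bin=G90: qty >= 420 → 50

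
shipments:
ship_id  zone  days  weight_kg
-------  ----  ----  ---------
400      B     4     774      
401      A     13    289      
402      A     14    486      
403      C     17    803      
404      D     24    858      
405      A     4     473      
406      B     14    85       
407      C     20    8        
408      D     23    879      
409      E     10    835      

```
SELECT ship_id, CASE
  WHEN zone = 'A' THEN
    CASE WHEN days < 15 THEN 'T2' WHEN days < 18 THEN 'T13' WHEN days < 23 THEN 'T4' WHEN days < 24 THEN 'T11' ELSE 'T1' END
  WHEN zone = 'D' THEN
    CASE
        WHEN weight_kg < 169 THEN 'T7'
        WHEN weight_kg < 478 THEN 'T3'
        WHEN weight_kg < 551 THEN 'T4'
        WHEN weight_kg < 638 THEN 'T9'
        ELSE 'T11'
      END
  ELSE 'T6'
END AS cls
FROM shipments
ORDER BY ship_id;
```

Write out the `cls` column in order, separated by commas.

ship_id=400: zone='B' → outer ELSE → T6
ship_id=401: zone='A' → inner[days < 15] → T2
ship_id=402: zone='A' → inner[days < 15] → T2
ship_id=403: zone='C' → outer ELSE → T6
ship_id=404: zone='D' → inner[ELSE] → T11
ship_id=405: zone='A' → inner[days < 15] → T2
ship_id=406: zone='B' → outer ELSE → T6
ship_id=407: zone='C' → outer ELSE → T6
ship_id=408: zone='D' → inner[ELSE] → T11
ship_id=409: zone='E' → outer ELSE → T6

T6, T2, T2, T6, T11, T2, T6, T6, T11, T6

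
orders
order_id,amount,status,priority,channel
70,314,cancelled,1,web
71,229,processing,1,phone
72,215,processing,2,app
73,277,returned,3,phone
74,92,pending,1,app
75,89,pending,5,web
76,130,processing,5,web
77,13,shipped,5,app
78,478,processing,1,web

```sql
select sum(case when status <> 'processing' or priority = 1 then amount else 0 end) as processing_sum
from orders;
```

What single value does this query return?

order_id=70: ✓ → 314
order_id=71: ✓ → 229
order_id=72: ✗
order_id=73: ✓ → 277
order_id=74: ✓ → 92
order_id=75: ✓ → 89
order_id=76: ✗
order_id=77: ✓ → 13
order_id=78: ✓ → 478
processing_sum = 314 + 229 + 277 + 92 + 89 + 13 + 478 = 1492

1492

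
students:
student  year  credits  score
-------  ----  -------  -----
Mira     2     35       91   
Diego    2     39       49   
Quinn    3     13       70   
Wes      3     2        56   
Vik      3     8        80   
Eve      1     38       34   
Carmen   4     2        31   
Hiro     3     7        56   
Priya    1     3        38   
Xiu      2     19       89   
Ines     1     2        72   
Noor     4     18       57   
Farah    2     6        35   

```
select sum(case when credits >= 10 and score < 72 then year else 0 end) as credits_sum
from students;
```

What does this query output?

10

student=Mira: ✗
student=Diego: ✓ → 2
student=Quinn: ✓ → 3
student=Wes: ✗
student=Vik: ✗
student=Eve: ✓ → 1
student=Carmen: ✗
student=Hiro: ✗
student=Priya: ✗
student=Xiu: ✗
student=Ines: ✗
student=Noor: ✓ → 4
student=Farah: ✗
credits_sum = 2 + 3 + 1 + 4 = 10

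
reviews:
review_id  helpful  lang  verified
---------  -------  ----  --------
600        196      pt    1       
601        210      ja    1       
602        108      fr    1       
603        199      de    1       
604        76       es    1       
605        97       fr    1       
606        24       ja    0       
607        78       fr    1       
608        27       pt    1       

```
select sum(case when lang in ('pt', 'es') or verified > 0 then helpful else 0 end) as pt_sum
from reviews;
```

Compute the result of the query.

review_id=600: ✓ → 196
review_id=601: ✓ → 210
review_id=602: ✓ → 108
review_id=603: ✓ → 199
review_id=604: ✓ → 76
review_id=605: ✓ → 97
review_id=606: ✗
review_id=607: ✓ → 78
review_id=608: ✓ → 27
pt_sum = 196 + 210 + 108 + 199 + 76 + 97 + 78 + 27 = 991

991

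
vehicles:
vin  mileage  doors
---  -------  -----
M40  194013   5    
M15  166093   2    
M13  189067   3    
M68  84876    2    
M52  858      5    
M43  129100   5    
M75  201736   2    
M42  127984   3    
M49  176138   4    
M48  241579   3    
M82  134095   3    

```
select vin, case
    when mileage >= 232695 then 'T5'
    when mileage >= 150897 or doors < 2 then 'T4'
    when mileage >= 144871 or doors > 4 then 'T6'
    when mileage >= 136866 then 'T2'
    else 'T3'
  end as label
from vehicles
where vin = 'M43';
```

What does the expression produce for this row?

T6

vin = M43: mileage=129100, doors=5.
mileage >= 232695 → false
mileage >= 150897 or doors < 2 → false
mileage >= 144871 or doors > 4 → true → T6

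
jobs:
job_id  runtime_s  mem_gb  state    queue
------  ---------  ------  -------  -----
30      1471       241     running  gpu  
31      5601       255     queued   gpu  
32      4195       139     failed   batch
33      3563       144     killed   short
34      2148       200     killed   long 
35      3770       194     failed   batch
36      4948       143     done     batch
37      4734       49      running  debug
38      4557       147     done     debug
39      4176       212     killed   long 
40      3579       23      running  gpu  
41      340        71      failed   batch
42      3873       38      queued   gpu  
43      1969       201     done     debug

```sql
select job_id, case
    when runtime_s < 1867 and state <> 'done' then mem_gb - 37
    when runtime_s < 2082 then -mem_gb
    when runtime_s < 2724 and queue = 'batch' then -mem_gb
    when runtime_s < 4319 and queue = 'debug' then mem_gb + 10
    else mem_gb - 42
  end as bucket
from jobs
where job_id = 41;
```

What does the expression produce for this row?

34

job_id = 41: runtime_s=340, mem_gb=71, state=failed, queue=batch.
runtime_s < 1867 and state <> 'done' → true → 34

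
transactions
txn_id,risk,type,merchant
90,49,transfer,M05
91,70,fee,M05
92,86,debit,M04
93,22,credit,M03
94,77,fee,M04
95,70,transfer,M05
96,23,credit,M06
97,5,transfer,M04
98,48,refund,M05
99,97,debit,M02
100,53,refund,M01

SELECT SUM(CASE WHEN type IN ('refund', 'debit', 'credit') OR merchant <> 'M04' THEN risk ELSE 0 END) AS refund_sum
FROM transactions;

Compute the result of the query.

518

txn_id=90: ✓ → 49
txn_id=91: ✓ → 70
txn_id=92: ✓ → 86
txn_id=93: ✓ → 22
txn_id=94: ✗
txn_id=95: ✓ → 70
txn_id=96: ✓ → 23
txn_id=97: ✗
txn_id=98: ✓ → 48
txn_id=99: ✓ → 97
txn_id=100: ✓ → 53
refund_sum = 49 + 70 + 86 + 22 + 70 + 23 + 48 + 97 + 53 = 518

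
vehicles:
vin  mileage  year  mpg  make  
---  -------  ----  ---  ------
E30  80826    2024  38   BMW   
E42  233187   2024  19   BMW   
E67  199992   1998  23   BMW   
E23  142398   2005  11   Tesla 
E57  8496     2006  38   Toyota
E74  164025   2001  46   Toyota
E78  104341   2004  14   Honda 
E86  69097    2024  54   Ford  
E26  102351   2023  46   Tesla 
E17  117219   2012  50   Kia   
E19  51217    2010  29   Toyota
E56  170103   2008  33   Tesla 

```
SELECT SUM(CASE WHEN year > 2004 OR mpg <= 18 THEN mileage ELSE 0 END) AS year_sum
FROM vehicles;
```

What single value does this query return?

1079235

vin=E30: ✓ → 80826
vin=E42: ✓ → 233187
vin=E67: ✗
vin=E23: ✓ → 142398
vin=E57: ✓ → 8496
vin=E74: ✗
vin=E78: ✓ → 104341
vin=E86: ✓ → 69097
vin=E26: ✓ → 102351
vin=E17: ✓ → 117219
vin=E19: ✓ → 51217
vin=E56: ✓ → 170103
year_sum = 80826 + 233187 + 142398 + 8496 + 104341 + 69097 + 102351 + 117219 + 51217 + 170103 = 1079235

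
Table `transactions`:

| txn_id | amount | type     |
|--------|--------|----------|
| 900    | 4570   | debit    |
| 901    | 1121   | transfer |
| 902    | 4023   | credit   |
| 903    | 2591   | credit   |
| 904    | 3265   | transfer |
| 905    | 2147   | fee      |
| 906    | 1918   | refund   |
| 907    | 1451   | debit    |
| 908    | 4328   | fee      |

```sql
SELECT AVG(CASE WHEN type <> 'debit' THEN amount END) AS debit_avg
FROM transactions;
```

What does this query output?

2770.4285714286

txn_id=900: ✗
txn_id=901: ✓ → 1121
txn_id=902: ✓ → 4023
txn_id=903: ✓ → 2591
txn_id=904: ✓ → 3265
txn_id=905: ✓ → 2147
txn_id=906: ✓ → 1918
txn_id=907: ✗
txn_id=908: ✓ → 4328
debit_avg = (1121 + 4023 + 2591 + 3265 + 2147 + 1918 + 4328) / 7 = 2770.4285714286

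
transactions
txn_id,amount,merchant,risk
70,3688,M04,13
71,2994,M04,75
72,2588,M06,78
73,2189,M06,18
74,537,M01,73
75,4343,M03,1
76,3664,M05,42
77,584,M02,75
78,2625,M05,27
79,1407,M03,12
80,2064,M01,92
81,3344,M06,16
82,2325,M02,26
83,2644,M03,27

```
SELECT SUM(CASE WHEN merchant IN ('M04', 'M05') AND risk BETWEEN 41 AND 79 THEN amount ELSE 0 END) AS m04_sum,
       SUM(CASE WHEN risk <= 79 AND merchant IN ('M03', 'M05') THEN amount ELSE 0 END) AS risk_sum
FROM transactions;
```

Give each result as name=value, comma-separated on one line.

m04_sum=6658, risk_sum=14683

[m04_sum: merchant IN ('M04', 'M05') AND risk BETWEEN 41 AND 79]
txn_id=70: ✗
txn_id=71: ✓ → 2994
txn_id=72: ✗
txn_id=73: ✗
txn_id=74: ✗
txn_id=75: ✗
txn_id=76: ✓ → 3664
txn_id=77: ✗
txn_id=78: ✗
txn_id=79: ✗
txn_id=80: ✗
txn_id=81: ✗
txn_id=82: ✗
txn_id=83: ✗
m04_sum = 2994 + 3664 = 6658
—
[risk_sum: risk <= 79 AND merchant IN ('M03', 'M05')]
txn_id=70: ✗
txn_id=71: ✗
txn_id=72: ✗
txn_id=73: ✗
txn_id=74: ✗
txn_id=75: ✓ → 4343
txn_id=76: ✓ → 3664
txn_id=77: ✗
txn_id=78: ✓ → 2625
txn_id=79: ✓ → 1407
txn_id=80: ✗
txn_id=81: ✗
txn_id=82: ✗
txn_id=83: ✓ → 2644
risk_sum = 4343 + 3664 + 2625 + 1407 + 2644 = 14683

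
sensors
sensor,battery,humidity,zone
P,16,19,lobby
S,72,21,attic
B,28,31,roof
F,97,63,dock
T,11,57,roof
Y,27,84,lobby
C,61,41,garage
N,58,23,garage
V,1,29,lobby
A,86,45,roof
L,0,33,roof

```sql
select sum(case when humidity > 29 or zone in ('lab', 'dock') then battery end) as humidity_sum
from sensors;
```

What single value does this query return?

310

sensor=P: ✗
sensor=S: ✗
sensor=B: ✓ → 28
sensor=F: ✓ → 97
sensor=T: ✓ → 11
sensor=Y: ✓ → 27
sensor=C: ✓ → 61
sensor=N: ✗
sensor=V: ✗
sensor=A: ✓ → 86
sensor=L: ✓ → 0
humidity_sum = 28 + 97 + 11 + 27 + 61 + 86 = 310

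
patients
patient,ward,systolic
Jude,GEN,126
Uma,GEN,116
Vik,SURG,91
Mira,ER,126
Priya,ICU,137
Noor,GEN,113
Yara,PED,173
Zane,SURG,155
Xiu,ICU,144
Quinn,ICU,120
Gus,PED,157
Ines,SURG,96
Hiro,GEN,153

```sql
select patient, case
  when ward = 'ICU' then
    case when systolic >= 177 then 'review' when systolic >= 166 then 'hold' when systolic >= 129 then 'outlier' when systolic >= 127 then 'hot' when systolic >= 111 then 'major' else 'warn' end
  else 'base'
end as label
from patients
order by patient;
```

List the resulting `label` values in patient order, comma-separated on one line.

base, base, base, base, base, base, outlier, major, base, base, outlier, base, base

patient=Gus: ward='PED' → outer ELSE → base
patient=Hiro: ward='GEN' → outer ELSE → base
patient=Ines: ward='SURG' → outer ELSE → base
patient=Jude: ward='GEN' → outer ELSE → base
patient=Mira: ward='ER' → outer ELSE → base
patient=Noor: ward='GEN' → outer ELSE → base
patient=Priya: ward='ICU' → inner[systolic >= 129] → outlier
patient=Quinn: ward='ICU' → inner[systolic >= 111] → major
patient=Uma: ward='GEN' → outer ELSE → base
patient=Vik: ward='SURG' → outer ELSE → base
patient=Xiu: ward='ICU' → inner[systolic >= 129] → outlier
patient=Yara: ward='PED' → outer ELSE → base
patient=Zane: ward='SURG' → outer ELSE → base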